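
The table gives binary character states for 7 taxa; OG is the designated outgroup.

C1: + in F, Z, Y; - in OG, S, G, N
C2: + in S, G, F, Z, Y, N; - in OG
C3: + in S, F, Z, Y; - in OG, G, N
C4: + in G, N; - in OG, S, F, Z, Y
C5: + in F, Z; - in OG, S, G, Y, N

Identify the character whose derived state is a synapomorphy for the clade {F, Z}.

C5

The outgroup has state '-' for every character, so '+' is the derived state throughout.
C1: derived state '+' in F, Y, and Z only — synapomorphy for {F, Y, Z}.
All ingroup taxa share the derived state '+' for C2; it defines the ingroup but does not resolve relationships within it.
Only F, S, Y, and Z show the derived state '+' for C3, supporting them as a clade.
C4 (derived state '+') is shared by G and N — a synapomorphy uniting that clade.
Only F and Z show the derived state '+' for C5, supporting them as a clade.
Most parsimonious ingroup topology: ((S,((F,Z),Y)),(G,N)).
The clade {F, Z} is supported by C5: its derived state '+' occurs in exactly those taxa and in no other taxon (including the outgroup).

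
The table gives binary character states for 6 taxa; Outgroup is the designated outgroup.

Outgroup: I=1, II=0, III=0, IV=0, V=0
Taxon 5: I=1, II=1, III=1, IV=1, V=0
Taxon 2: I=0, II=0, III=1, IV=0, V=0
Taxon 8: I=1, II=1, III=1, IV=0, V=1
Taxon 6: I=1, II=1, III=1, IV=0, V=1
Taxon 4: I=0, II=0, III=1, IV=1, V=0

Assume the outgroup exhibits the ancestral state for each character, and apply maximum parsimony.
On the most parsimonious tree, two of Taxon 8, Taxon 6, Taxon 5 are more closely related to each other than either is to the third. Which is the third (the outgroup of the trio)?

Character polarity is set by the outgroup: the derived state is whichever differs from the outgroup's state, so for I the derived state is '0', and for the remaining characters it is '1'.
Only Taxon 2 and Taxon 4 show the derived state '0' for I, supporting them as a clade.
II (derived state '1') is shared by Taxon 5, Taxon 6, and Taxon 8 — a synapomorphy uniting that clade.
All ingroup taxa share the derived state '1' for III; it defines the ingroup but does not resolve relationships within it.
IV (state '1') occurs in Taxon 4 and Taxon 5 but conflicts with the nesting implied by the other characters — most parsimoniously interpreted as homoplasy.
V: derived state '1' in Taxon 6 and Taxon 8 only — synapomorphy for {Taxon 6, Taxon 8}.
Most parsimonious ingroup topology: ((Taxon 5,(Taxon 8,Taxon 6)),(Taxon 2,Taxon 4)).
Taxon 8 and Taxon 6 share a more recent common ancestor with each other than either does with Taxon 5, so Taxon 5 is the least closely related of the three.

Taxon 5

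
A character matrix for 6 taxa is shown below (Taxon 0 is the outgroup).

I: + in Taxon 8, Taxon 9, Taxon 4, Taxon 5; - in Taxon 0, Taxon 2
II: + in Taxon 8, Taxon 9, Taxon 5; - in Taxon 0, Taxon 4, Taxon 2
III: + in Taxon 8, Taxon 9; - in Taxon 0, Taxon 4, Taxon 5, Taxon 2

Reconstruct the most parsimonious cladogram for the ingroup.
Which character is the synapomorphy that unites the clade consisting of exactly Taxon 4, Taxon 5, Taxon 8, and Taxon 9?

The outgroup has state '-' for every character, so '+' is the derived state throughout.
I (derived state '+') is shared by Taxon 4, Taxon 5, Taxon 8, and Taxon 9 — a synapomorphy uniting that clade.
Only Taxon 5, Taxon 8, and Taxon 9 show the derived state '+' for II, supporting them as a clade.
III (derived state '+') is shared by Taxon 8 and Taxon 9 — a synapomorphy uniting that clade.
Most parsimonious ingroup topology: (Taxon 2,(Taxon 4,((Taxon 9,Taxon 8),Taxon 5))).
The clade {Taxon 4, Taxon 5, Taxon 8, Taxon 9} is supported by I: its derived state '+' occurs in exactly those taxa and in no other taxon (including the outgroup).

I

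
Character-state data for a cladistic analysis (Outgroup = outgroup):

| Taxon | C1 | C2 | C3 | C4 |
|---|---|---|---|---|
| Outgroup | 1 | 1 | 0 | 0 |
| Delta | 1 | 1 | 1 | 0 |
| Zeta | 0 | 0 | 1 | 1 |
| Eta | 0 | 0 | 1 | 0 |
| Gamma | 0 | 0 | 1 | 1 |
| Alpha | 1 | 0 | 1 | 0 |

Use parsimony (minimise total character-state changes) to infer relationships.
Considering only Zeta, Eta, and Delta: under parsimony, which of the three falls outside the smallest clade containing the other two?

Delta

Character polarity is set by the outgroup: the derived state is whichever differs from the outgroup's state, so for C1, C2 the derived state is '0', and for the remaining characters it is '1'.
C1 (derived state '0') is shared by Eta, Gamma, and Zeta — a synapomorphy uniting that clade.
C2 (derived state '0') is shared by Alpha, Eta, Gamma, and Zeta — a synapomorphy uniting that clade.
All ingroup taxa share the derived state '1' for C3; it defines the ingroup but does not resolve relationships within it.
C4: derived state '1' in Gamma and Zeta only — synapomorphy for {Gamma, Zeta}.
Most parsimonious ingroup topology: (Delta,(((Zeta,Gamma),Eta),Alpha)).
Zeta and Eta share a more recent common ancestor with each other than either does with Delta, so Delta is the least closely related of the three.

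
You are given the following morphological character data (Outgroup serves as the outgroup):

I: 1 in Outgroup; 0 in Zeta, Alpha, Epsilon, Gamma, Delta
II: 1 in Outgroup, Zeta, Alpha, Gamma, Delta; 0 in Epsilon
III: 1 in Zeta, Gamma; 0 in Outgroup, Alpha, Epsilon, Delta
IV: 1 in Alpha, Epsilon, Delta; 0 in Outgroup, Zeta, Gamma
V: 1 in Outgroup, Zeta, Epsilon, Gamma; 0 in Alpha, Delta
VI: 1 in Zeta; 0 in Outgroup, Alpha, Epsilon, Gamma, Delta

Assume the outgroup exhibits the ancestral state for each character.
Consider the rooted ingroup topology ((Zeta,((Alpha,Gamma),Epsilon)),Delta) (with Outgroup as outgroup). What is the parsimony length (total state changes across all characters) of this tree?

10

Map each character onto ((Zeta,((Alpha,Gamma),Epsilon)),Delta) (rooted by Outgroup) and count the minimum state changes it requires (Fitch parsimony):
I: 1; II: 1; III: 2; IV: 3; V: 2; VI: 1.
Total tree length = 10.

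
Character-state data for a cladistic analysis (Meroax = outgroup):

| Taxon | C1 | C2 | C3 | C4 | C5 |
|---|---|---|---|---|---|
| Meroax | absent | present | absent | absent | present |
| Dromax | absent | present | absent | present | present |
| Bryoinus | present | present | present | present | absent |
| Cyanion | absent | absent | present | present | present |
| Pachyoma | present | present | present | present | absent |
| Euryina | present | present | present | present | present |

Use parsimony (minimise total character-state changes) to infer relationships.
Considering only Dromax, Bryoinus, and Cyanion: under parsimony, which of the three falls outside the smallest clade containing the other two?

Dromax

Character polarity is set by the outgroup: the derived state is whichever differs from the outgroup's state, so for C2, C5 the derived state is 'absent', and for the remaining characters it is 'present'.
C1 (derived state 'present') is shared by Bryoinus, Euryina, and Pachyoma — a synapomorphy uniting that clade.
C2 (derived state 'absent') is unique to Cyanion (autapomorphy; uninformative for grouping).
C3: derived state 'present' in Bryoinus, Cyanion, Euryina, and Pachyoma only — synapomorphy for {Bryoinus, Cyanion, Euryina, Pachyoma}.
C4 (derived state 'present') is shared by all ingroup taxa — unites the whole ingroup.
Only Bryoinus and Pachyoma show the derived state 'absent' for C5, supporting them as a clade.
Most parsimonious ingroup topology: (Dromax,(((Bryoinus,Pachyoma),Euryina),Cyanion)).
Bryoinus and Cyanion share a more recent common ancestor with each other than either does with Dromax, so Dromax is the least closely related of the three.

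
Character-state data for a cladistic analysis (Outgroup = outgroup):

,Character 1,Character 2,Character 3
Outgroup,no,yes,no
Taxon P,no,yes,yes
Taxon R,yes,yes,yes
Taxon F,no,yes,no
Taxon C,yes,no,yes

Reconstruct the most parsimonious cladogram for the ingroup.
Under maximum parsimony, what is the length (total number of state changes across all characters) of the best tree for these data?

Character polarity is set by the outgroup: the derived state is whichever differs from the outgroup's state, so for Character 2 the derived state is 'no', and for the remaining characters it is 'yes'.
Character 1: derived state 'yes' in Taxon C and Taxon R only — synapomorphy for {Taxon C, Taxon R}.
Character 2: derived state 'no' in Taxon C only — an autapomorphy, so it tells us nothing about relationships among taxa.
Character 3 (derived state 'yes') is shared by Taxon C, Taxon P, and Taxon R — a synapomorphy uniting that clade.
Most parsimonious ingroup topology: (Taxon F,((Taxon C,Taxon R),Taxon P)).
Changes per character on this tree: Character 1: 1; Character 2: 1; Character 3: 1.
Total = 3.

3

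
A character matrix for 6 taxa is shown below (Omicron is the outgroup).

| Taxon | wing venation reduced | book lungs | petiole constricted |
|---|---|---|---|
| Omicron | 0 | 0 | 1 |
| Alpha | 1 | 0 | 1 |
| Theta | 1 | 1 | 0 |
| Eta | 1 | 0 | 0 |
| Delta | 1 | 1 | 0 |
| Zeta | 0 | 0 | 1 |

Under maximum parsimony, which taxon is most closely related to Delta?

Character polarity is set by the outgroup: the derived state is whichever differs from the outgroup's state, so for petiole constricted the derived state is '0', and for the remaining characters it is '1'.
wing venation reduced: derived state '1' in Alpha, Delta, Eta, and Theta only — synapomorphy for {Alpha, Delta, Eta, Theta}.
book lungs: derived state '1' in Delta and Theta only — synapomorphy for {Delta, Theta}.
Only Delta, Eta, and Theta show the derived state '0' for petiole constricted, supporting them as a clade.
Most parsimonious ingroup topology: ((Alpha,((Theta,Delta),Eta)),Zeta).
Delta and Theta form a cherry on this tree, so they are sister taxa.

Theta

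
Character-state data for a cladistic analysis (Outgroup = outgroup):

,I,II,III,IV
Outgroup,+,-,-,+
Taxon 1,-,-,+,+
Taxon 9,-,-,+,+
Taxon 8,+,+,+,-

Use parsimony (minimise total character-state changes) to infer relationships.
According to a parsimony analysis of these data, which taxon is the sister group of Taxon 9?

Character polarity is set by the outgroup: the derived state is whichever differs from the outgroup's state, so for I, IV the derived state is '-', and for the remaining characters it is '+'.
I: derived state '-' in Taxon 1 and Taxon 9 only — synapomorphy for {Taxon 1, Taxon 9}.
II: derived state '+' in Taxon 8 only — an autapomorphy, so it tells us nothing about relationships among taxa.
III (derived state '+') is shared by all ingroup taxa — unites the whole ingroup.
IV: derived state '-' in Taxon 8 only — an autapomorphy, so it tells us nothing about relationships among taxa.
Most parsimonious ingroup topology: ((Taxon 1,Taxon 9),Taxon 8).
Taxon 9 and Taxon 1 form a cherry on this tree, so they are sister taxa.

Taxon 1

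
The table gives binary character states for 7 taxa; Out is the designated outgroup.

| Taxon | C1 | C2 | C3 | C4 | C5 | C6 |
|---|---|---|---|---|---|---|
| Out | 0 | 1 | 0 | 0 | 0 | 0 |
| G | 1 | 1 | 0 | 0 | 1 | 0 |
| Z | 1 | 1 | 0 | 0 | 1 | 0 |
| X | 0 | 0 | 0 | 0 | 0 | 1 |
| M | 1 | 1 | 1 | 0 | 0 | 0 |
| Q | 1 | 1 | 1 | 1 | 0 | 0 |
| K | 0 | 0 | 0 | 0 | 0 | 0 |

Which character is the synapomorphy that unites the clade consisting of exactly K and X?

C2

Character polarity is set by the outgroup: the derived state is whichever differs from the outgroup's state, so for C2 the derived state is '0', and for the remaining characters it is '1'.
Only G, M, Q, and Z show the derived state '1' for C1, supporting them as a clade.
Only K and X show the derived state '0' for C2, supporting them as a clade.
C3: derived state '1' in M and Q only — synapomorphy for {M, Q}.
C4 (derived state '1') is unique to Q (autapomorphy; uninformative for grouping).
C5: derived state '1' in G and Z only — synapomorphy for {G, Z}.
C6: derived state '1' in X only — an autapomorphy, so it tells us nothing about relationships among taxa.
Most parsimonious ingroup topology: (((G,Z),(M,Q)),(X,K)).
The clade {K, X} is supported by C2: its derived state '0' occurs in exactly those taxa and in no other taxon (including the outgroup).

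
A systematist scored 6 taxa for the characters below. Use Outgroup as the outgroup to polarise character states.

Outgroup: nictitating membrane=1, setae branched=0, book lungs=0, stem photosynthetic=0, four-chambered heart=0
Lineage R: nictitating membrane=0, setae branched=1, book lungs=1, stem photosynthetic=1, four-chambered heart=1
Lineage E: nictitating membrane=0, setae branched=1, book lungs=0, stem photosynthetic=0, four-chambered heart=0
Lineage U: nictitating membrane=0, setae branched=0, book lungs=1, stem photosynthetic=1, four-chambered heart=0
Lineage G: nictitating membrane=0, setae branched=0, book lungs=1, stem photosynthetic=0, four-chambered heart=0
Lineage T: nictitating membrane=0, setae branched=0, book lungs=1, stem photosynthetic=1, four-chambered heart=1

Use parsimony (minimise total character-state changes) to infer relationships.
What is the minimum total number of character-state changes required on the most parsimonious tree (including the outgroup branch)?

6

Character polarity is set by the outgroup: the derived state is whichever differs from the outgroup's state, so for nictitating membrane the derived state is '0', and for the remaining characters it is '1'.
All ingroup taxa share the derived state '0' for nictitating membrane; it defines the ingroup but does not resolve relationships within it.
setae branched groups Lineage E and Lineage R, which is incompatible with the clades supported by the remaining characters; treating it as convergent (homoplasy) costs fewer steps than any alternative tree.
Only Lineage G, Lineage R, Lineage T, and Lineage U show the derived state '1' for book lungs, supporting them as a clade.
Only Lineage R, Lineage T, and Lineage U show the derived state '1' for stem photosynthetic, supporting them as a clade.
four-chambered heart (derived state '1') is shared by Lineage R and Lineage T — a synapomorphy uniting that clade.
Most parsimonious ingroup topology: ((((Lineage R,Lineage T),Lineage U),Lineage G),Lineage E).
Changes per character on this tree: nictitating membrane: 1; setae branched: 2; book lungs: 1; stem photosynthetic: 1; four-chambered heart: 1.
Total = 6.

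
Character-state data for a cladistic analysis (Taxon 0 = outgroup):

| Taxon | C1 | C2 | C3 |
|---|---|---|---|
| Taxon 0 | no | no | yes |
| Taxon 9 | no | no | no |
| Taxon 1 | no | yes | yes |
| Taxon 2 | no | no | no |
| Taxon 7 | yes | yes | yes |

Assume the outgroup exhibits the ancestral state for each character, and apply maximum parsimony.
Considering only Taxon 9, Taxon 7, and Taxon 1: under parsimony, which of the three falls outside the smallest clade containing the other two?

Taxon 9

Character polarity is set by the outgroup: the derived state is whichever differs from the outgroup's state, so for C3 the derived state is 'no', and for the remaining characters it is 'yes'.
C1 (derived state 'yes') is unique to Taxon 7 (autapomorphy; uninformative for grouping).
C2: derived state 'yes' in Taxon 1 and Taxon 7 only — synapomorphy for {Taxon 1, Taxon 7}.
Only Taxon 2 and Taxon 9 show the derived state 'no' for C3, supporting them as a clade.
Most parsimonious ingroup topology: ((Taxon 9,Taxon 2),(Taxon 1,Taxon 7)).
Taxon 1 and Taxon 7 share a more recent common ancestor with each other than either does with Taxon 9, so Taxon 9 is the least closely related of the three.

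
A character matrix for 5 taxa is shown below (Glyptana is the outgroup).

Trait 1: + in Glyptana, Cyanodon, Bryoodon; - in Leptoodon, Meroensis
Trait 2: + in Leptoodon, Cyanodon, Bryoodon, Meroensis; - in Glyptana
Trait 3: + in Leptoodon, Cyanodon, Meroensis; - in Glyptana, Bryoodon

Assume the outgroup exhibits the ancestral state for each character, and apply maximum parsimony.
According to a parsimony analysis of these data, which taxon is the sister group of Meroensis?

Leptoodon

Character polarity is set by the outgroup: the derived state is whichever differs from the outgroup's state, so for Trait 1 the derived state is '-', and for the remaining characters it is '+'.
Trait 1: derived state '-' in Leptoodon and Meroensis only — synapomorphy for {Leptoodon, Meroensis}.
Trait 2 (derived state '+') is shared by all ingroup taxa — unites the whole ingroup.
Only Cyanodon, Leptoodon, and Meroensis show the derived state '+' for Trait 3, supporting them as a clade.
Most parsimonious ingroup topology: (((Leptoodon,Meroensis),Cyanodon),Bryoodon).
Meroensis and Leptoodon form a cherry on this tree, so they are sister taxa.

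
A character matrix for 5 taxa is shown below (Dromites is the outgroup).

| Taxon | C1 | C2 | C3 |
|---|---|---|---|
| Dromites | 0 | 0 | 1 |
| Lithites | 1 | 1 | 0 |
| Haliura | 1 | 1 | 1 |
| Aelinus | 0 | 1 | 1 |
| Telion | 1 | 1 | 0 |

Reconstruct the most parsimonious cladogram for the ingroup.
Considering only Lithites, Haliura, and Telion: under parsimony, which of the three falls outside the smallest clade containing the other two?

Character polarity is set by the outgroup: the derived state is whichever differs from the outgroup's state, so for C3 the derived state is '0', and for the remaining characters it is '1'.
Only Haliura, Lithites, and Telion show the derived state '1' for C1, supporting them as a clade.
All ingroup taxa share the derived state '1' for C2; it defines the ingroup but does not resolve relationships within it.
C3 (derived state '0') is shared by Lithites and Telion — a synapomorphy uniting that clade.
Most parsimonious ingroup topology: (((Lithites,Telion),Haliura),Aelinus).
Telion and Lithites share a more recent common ancestor with each other than either does with Haliura, so Haliura is the least closely related of the three.

Haliura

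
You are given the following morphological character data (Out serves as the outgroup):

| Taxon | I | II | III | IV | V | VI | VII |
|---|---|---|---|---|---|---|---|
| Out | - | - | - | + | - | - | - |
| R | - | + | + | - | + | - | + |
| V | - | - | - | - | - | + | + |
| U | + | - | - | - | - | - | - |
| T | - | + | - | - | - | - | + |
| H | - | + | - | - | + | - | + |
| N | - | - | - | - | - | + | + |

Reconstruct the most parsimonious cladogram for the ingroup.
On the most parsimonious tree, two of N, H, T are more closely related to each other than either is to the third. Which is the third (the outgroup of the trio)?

Character polarity is set by the outgroup: the derived state is whichever differs from the outgroup's state, so for IV the derived state is '-', and for the remaining characters it is '+'.
I: derived state '+' in U only — an autapomorphy, so it tells us nothing about relationships among taxa.
II (derived state '+') is shared by H, R, and T — a synapomorphy uniting that clade.
III: derived state '+' in R only — an autapomorphy, so it tells us nothing about relationships among taxa.
IV (derived state '-') is shared by all ingroup taxa — unites the whole ingroup.
V: derived state '+' in H and R only — synapomorphy for {H, R}.
VI: derived state '+' in N and V only — synapomorphy for {N, V}.
VII: derived state '+' in H, N, R, T, and V only — synapomorphy for {H, N, R, T, V}.
Most parsimonious ingroup topology: ((((R,H),T),(V,N)),U).
T and H share a more recent common ancestor with each other than either does with N, so N is the least closely related of the three.

N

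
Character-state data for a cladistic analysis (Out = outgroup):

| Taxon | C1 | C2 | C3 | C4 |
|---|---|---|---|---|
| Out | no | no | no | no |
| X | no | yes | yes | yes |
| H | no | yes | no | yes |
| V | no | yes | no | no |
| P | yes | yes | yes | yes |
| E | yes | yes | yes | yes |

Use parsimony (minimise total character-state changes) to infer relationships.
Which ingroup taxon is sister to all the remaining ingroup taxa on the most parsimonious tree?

The outgroup has state 'no' for every character, so 'yes' is the derived state throughout.
Only E and P show the derived state 'yes' for C1, supporting them as a clade.
C2 (derived state 'yes') is shared by all ingroup taxa — unites the whole ingroup.
C3 (derived state 'yes') is shared by E, P, and X — a synapomorphy uniting that clade.
C4: derived state 'yes' in E, H, P, and X only — synapomorphy for {E, H, P, X}.
Most parsimonious ingroup topology: (((X,(P,E)),H),V).
V is sister to the clade containing all other ingroup taxa, so it is the earliest-diverging (most basal) ingroup lineage.

V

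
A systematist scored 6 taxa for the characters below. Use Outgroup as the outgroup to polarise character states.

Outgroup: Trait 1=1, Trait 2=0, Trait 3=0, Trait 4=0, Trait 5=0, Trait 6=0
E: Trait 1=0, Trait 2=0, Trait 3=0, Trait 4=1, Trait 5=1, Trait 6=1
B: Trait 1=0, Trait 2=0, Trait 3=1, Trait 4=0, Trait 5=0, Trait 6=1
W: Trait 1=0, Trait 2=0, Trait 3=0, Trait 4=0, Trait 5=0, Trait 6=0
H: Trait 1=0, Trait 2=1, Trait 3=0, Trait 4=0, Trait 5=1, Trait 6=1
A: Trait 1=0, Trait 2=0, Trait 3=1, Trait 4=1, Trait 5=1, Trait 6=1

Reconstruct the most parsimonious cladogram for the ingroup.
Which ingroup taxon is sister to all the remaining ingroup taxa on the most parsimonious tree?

Character polarity is set by the outgroup: the derived state is whichever differs from the outgroup's state, so for Trait 1 the derived state is '0', and for the remaining characters it is '1'.
All ingroup taxa share the derived state '0' for Trait 1; it defines the ingroup but does not resolve relationships within it.
Trait 2: derived state '1' in H only — an autapomorphy, so it tells us nothing about relationships among taxa.
Trait 3 (state '1') occurs in A and B but conflicts with the nesting implied by the other characters — most parsimoniously interpreted as homoplasy.
Only A and E show the derived state '1' for Trait 4, supporting them as a clade.
Trait 5 (derived state '1') is shared by A, E, and H — a synapomorphy uniting that clade.
Only A, B, E, and H show the derived state '1' for Trait 6, supporting them as a clade.
Most parsimonious ingroup topology: ((((E,A),H),B),W).
W is sister to the clade containing all other ingroup taxa, so it is the earliest-diverging (most basal) ingroup lineage.

W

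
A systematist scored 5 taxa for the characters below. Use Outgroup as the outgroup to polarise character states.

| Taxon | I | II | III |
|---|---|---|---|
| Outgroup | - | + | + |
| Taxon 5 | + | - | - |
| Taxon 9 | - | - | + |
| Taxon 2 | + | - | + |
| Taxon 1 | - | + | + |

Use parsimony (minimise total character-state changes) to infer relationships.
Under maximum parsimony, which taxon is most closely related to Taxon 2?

Taxon 5

Character polarity is set by the outgroup: the derived state is whichever differs from the outgroup's state, so for II, III the derived state is '-', and for the remaining characters it is '+'.
I (derived state '+') is shared by Taxon 2 and Taxon 5 — a synapomorphy uniting that clade.
II (derived state '-') is shared by Taxon 2, Taxon 5, and Taxon 9 — a synapomorphy uniting that clade.
III (derived state '-') is unique to Taxon 5 (autapomorphy; uninformative for grouping).
Most parsimonious ingroup topology: (((Taxon 5,Taxon 2),Taxon 9),Taxon 1).
Taxon 2 and Taxon 5 form a cherry on this tree, so they are sister taxa.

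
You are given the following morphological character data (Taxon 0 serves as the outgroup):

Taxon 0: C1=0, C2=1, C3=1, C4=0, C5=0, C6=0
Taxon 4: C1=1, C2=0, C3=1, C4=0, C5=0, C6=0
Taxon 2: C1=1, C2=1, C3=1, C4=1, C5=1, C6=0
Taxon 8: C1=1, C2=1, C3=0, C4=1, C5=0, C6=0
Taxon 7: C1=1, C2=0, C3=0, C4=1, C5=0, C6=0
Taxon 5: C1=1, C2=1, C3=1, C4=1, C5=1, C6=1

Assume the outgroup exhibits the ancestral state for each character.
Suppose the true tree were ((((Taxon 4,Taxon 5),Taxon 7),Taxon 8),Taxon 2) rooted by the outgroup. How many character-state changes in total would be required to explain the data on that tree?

Map each character onto ((((Taxon 4,Taxon 5),Taxon 7),Taxon 8),Taxon 2) (rooted by Taxon 0) and count the minimum state changes it requires (Fitch parsimony):
C1: 1; C2: 2; C3: 2; C4: 2; C5: 2; C6: 1.
Total tree length = 10.

10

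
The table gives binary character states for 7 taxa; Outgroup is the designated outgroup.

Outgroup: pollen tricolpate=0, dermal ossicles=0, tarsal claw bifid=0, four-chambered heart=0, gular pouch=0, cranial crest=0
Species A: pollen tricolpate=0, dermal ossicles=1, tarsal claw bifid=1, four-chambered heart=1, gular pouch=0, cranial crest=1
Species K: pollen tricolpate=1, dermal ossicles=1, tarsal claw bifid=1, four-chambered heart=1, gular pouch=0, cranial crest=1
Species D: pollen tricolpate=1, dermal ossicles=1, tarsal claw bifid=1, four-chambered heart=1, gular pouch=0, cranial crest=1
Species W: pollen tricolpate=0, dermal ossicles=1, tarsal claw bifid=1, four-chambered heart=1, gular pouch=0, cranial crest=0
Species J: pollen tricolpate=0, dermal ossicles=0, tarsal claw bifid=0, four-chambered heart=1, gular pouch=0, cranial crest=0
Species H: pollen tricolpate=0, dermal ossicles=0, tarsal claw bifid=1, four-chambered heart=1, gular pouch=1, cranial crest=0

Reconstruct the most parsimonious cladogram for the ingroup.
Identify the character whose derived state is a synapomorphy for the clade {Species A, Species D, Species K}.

The outgroup has state '0' for every character, so '1' is the derived state throughout.
Only Species D and Species K show the derived state '1' for pollen tricolpate, supporting them as a clade.
Only Species A, Species D, Species K, and Species W show the derived state '1' for dermal ossicles, supporting them as a clade.
tarsal claw bifid: derived state '1' in Species A, Species D, Species H, Species K, and Species W only — synapomorphy for {Species A, Species D, Species H, Species K, Species W}.
All ingroup taxa share the derived state '1' for four-chambered heart; it defines the ingroup but does not resolve relationships within it.
gular pouch: derived state '1' in Species H only — an autapomorphy, so it tells us nothing about relationships among taxa.
cranial crest (derived state '1') is shared by Species A, Species D, and Species K — a synapomorphy uniting that clade.
Most parsimonious ingroup topology: ((((Species A,(Species K,Species D)),Species W),Species H),Species J).
The clade {Species A, Species D, Species K} is supported by cranial crest: its derived state '1' occurs in exactly those taxa and in no other taxon (including the outgroup).

cranial crest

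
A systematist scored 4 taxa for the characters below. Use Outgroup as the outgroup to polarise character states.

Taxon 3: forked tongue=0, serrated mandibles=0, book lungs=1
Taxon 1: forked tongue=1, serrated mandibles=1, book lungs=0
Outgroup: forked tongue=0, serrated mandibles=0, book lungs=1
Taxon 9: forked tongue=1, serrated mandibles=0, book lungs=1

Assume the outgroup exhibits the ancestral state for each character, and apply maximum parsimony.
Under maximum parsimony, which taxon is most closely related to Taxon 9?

Taxon 1

Character polarity is set by the outgroup: the derived state is whichever differs from the outgroup's state, so for book lungs the derived state is '0', and for the remaining characters it is '1'.
forked tongue: derived state '1' in Taxon 1 and Taxon 9 only — synapomorphy for {Taxon 1, Taxon 9}.
serrated mandibles (derived state '1') is unique to Taxon 1 (autapomorphy; uninformative for grouping).
book lungs: derived state '0' in Taxon 1 only — an autapomorphy, so it tells us nothing about relationships among taxa.
Most parsimonious ingroup topology: ((Taxon 9,Taxon 1),Taxon 3).
Taxon 9 and Taxon 1 form a cherry on this tree, so they are sister taxa.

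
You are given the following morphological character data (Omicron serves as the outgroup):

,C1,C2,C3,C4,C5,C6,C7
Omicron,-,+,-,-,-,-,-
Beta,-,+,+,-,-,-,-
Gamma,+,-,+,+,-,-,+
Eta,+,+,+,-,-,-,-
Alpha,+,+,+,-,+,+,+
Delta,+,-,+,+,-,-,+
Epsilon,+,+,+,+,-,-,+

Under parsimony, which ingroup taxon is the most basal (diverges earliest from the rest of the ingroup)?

Character polarity is set by the outgroup: the derived state is whichever differs from the outgroup's state, so for C2 the derived state is '-', and for the remaining characters it is '+'.
C1: derived state '+' in Alpha, Delta, Epsilon, Eta, and Gamma only — synapomorphy for {Alpha, Delta, Epsilon, Eta, Gamma}.
C2: derived state '-' in Delta and Gamma only — synapomorphy for {Delta, Gamma}.
All ingroup taxa share the derived state '+' for C3; it defines the ingroup but does not resolve relationships within it.
C4 (derived state '+') is shared by Delta, Epsilon, and Gamma — a synapomorphy uniting that clade.
C5: derived state '+' in Alpha only — an autapomorphy, so it tells us nothing about relationships among taxa.
C6 (derived state '+') is unique to Alpha (autapomorphy; uninformative for grouping).
Only Alpha, Delta, Epsilon, and Gamma show the derived state '+' for C7, supporting them as a clade.
Most parsimonious ingroup topology: (Beta,((((Gamma,Delta),Epsilon),Alpha),Eta)).
Beta is sister to the clade containing all other ingroup taxa, so it is the earliest-diverging (most basal) ingroup lineage.

Beta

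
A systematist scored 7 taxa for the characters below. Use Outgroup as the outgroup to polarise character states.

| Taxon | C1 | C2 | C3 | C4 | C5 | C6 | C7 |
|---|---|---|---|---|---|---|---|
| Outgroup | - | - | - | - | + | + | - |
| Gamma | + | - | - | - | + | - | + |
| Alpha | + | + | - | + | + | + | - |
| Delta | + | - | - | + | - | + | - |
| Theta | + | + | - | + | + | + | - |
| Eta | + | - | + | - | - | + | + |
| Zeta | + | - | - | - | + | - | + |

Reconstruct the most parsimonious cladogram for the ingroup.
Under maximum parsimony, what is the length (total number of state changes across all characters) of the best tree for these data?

Character polarity is set by the outgroup: the derived state is whichever differs from the outgroup's state, so for C5, C6 the derived state is '-', and for the remaining characters it is '+'.
C1 (derived state '+') is shared by all ingroup taxa — unites the whole ingroup.
C2: derived state '+' in Alpha and Theta only — synapomorphy for {Alpha, Theta}.
C3: derived state '+' in Eta only — an autapomorphy, so it tells us nothing about relationships among taxa.
C4 (derived state '+') is shared by Alpha, Delta, and Theta — a synapomorphy uniting that clade.
C5 (state '-') occurs in Delta and Eta but conflicts with the nesting implied by the other characters — most parsimoniously interpreted as homoplasy.
Only Gamma and Zeta show the derived state '-' for C6, supporting them as a clade.
C7 (derived state '+') is shared by Eta, Gamma, and Zeta — a synapomorphy uniting that clade.
Most parsimonious ingroup topology: (((Gamma,Zeta),Eta),((Alpha,Theta),Delta)).
Changes per character on this tree: C1: 1; C2: 1; C3: 1; C4: 1; C5: 2; C6: 1; C7: 1.
Total = 8.

8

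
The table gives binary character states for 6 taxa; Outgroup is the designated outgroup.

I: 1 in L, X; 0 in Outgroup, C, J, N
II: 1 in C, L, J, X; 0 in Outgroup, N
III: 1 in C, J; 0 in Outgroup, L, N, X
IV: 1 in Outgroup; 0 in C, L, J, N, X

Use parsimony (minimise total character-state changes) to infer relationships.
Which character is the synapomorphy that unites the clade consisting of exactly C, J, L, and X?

II

Character polarity is set by the outgroup: the derived state is whichever differs from the outgroup's state, so for IV the derived state is '0', and for the remaining characters it is '1'.
I (derived state '1') is shared by L and X — a synapomorphy uniting that clade.
II: derived state '1' in C, J, L, and X only — synapomorphy for {C, J, L, X}.
III: derived state '1' in C and J only — synapomorphy for {C, J}.
IV (derived state '0') is shared by all ingroup taxa — unites the whole ingroup.
Most parsimonious ingroup topology: (((C,J),(X,L)),N).
The clade {C, J, L, X} is supported by II: its derived state '1' occurs in exactly those taxa and in no other taxon (including the outgroup).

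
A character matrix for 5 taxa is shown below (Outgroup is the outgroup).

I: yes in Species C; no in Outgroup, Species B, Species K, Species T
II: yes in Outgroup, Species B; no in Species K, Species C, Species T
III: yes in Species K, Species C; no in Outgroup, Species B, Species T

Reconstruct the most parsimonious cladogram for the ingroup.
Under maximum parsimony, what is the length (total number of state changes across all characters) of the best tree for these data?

Character polarity is set by the outgroup: the derived state is whichever differs from the outgroup's state, so for II the derived state is 'no', and for the remaining characters it is 'yes'.
I (derived state 'yes') is unique to Species C (autapomorphy; uninformative for grouping).
II: derived state 'no' in Species C, Species K, and Species T only — synapomorphy for {Species C, Species K, Species T}.
Only Species C and Species K show the derived state 'yes' for III, supporting them as a clade.
Most parsimonious ingroup topology: (Species B,((Species K,Species C),Species T)).
Changes per character on this tree: I: 1; II: 1; III: 1.
Total = 3.

3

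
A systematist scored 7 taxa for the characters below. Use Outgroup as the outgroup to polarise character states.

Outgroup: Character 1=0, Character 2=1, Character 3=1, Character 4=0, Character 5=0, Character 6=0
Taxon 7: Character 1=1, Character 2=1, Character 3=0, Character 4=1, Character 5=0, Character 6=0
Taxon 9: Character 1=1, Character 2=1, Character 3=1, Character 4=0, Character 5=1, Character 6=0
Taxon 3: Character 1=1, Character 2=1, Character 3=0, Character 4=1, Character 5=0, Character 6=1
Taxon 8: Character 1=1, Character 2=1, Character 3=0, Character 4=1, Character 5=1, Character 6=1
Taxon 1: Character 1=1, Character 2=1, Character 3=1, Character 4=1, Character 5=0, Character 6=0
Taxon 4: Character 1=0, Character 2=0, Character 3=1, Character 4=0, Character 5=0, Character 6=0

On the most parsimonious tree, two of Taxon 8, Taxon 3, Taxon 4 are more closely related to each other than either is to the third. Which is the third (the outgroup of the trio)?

Character polarity is set by the outgroup: the derived state is whichever differs from the outgroup's state, so for Character 2, Character 3 the derived state is '0', and for the remaining characters it is '1'.
Character 1: derived state '1' in Taxon 1, Taxon 3, Taxon 7, Taxon 8, and Taxon 9 only — synapomorphy for {Taxon 1, Taxon 3, Taxon 7, Taxon 8, Taxon 9}.
Character 2: derived state '0' in Taxon 4 only — an autapomorphy, so it tells us nothing about relationships among taxa.
Only Taxon 3, Taxon 7, and Taxon 8 show the derived state '0' for Character 3, supporting them as a clade.
Only Taxon 1, Taxon 3, Taxon 7, and Taxon 8 show the derived state '1' for Character 4, supporting them as a clade.
Character 5 groups Taxon 8 and Taxon 9, which is incompatible with the clades supported by the remaining characters; treating it as convergent (homoplasy) costs fewer steps than any alternative tree.
Character 6: derived state '1' in Taxon 3 and Taxon 8 only — synapomorphy for {Taxon 3, Taxon 8}.
Most parsimonious ingroup topology: ((((Taxon 7,(Taxon 3,Taxon 8)),Taxon 1),Taxon 9),Taxon 4).
Taxon 8 and Taxon 3 share a more recent common ancestor with each other than either does with Taxon 4, so Taxon 4 is the least closely related of the three.

Taxon 4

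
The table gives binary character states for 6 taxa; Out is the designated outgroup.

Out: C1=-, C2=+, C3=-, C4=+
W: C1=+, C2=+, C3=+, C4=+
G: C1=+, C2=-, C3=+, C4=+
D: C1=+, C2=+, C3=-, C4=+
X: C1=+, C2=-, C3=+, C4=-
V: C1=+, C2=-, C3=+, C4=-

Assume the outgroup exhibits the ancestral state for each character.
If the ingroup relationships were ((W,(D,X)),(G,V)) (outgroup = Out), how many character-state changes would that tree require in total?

7

Map each character onto ((W,(D,X)),(G,V)) (rooted by Out) and count the minimum state changes it requires (Fitch parsimony):
C1: 1; C2: 2; C3: 2; C4: 2.
Total tree length = 7.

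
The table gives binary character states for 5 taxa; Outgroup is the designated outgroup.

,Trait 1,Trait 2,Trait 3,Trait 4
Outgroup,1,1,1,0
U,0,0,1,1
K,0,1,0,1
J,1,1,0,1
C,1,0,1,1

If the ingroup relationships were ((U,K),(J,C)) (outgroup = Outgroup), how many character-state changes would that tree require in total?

Map each character onto ((U,K),(J,C)) (rooted by Outgroup) and count the minimum state changes it requires (Fitch parsimony):
Trait 1: 1; Trait 2: 2; Trait 3: 2; Trait 4: 1.
Total tree length = 6.

6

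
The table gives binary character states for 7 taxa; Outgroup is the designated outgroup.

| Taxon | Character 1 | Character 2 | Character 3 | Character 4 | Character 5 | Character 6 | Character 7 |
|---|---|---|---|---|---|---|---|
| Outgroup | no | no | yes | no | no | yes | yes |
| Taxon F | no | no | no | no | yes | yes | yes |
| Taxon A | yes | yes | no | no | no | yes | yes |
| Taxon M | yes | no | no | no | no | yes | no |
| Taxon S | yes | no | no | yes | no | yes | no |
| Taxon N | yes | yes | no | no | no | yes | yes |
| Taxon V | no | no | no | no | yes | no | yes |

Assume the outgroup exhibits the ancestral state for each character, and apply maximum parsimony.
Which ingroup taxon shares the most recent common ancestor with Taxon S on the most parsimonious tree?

Taxon M

Character polarity is set by the outgroup: the derived state is whichever differs from the outgroup's state, so for Character 3, Character 6, Character 7 the derived state is 'no', and for the remaining characters it is 'yes'.
Only Taxon A, Taxon M, Taxon N, and Taxon S show the derived state 'yes' for Character 1, supporting them as a clade.
Only Taxon A and Taxon N show the derived state 'yes' for Character 2, supporting them as a clade.
Character 3 (derived state 'no') is shared by all ingroup taxa — unites the whole ingroup.
Character 4 (derived state 'yes') is unique to Taxon S (autapomorphy; uninformative for grouping).
Only Taxon F and Taxon V show the derived state 'yes' for Character 5, supporting them as a clade.
Character 6: derived state 'no' in Taxon V only — an autapomorphy, so it tells us nothing about relationships among taxa.
Character 7: derived state 'no' in Taxon M and Taxon S only — synapomorphy for {Taxon M, Taxon S}.
Most parsimonious ingroup topology: ((Taxon F,Taxon V),((Taxon A,Taxon N),(Taxon M,Taxon S))).
Taxon S and Taxon M form a cherry on this tree, so they are sister taxa.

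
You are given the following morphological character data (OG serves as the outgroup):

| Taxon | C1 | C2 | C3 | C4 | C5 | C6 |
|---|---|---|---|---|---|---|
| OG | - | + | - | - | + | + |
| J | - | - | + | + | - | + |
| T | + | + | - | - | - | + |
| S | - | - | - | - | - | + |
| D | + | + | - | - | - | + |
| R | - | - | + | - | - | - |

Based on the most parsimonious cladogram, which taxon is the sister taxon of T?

D

Character polarity is set by the outgroup: the derived state is whichever differs from the outgroup's state, so for C2, C5, C6 the derived state is '-', and for the remaining characters it is '+'.
C1 (derived state '+') is shared by D and T — a synapomorphy uniting that clade.
Only J, R, and S show the derived state '-' for C2, supporting them as a clade.
Only J and R show the derived state '+' for C3, supporting them as a clade.
C4: derived state '+' in J only — an autapomorphy, so it tells us nothing about relationships among taxa.
All ingroup taxa share the derived state '-' for C5; it defines the ingroup but does not resolve relationships within it.
C6 (derived state '-') is unique to R (autapomorphy; uninformative for grouping).
Most parsimonious ingroup topology: (((J,R),S),(T,D)).
T and D form a cherry on this tree, so they are sister taxa.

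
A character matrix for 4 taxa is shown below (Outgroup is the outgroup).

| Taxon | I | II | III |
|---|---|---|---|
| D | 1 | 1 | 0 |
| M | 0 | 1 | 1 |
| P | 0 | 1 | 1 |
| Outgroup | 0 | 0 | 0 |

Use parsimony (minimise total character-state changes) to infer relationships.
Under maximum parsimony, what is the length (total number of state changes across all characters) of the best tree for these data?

3

The outgroup has state '0' for every character, so '1' is the derived state throughout.
I (derived state '1') is unique to D (autapomorphy; uninformative for grouping).
All ingroup taxa share the derived state '1' for II; it defines the ingroup but does not resolve relationships within it.
III: derived state '1' in M and P only — synapomorphy for {M, P}.
Most parsimonious ingroup topology: ((P,M),D).
Changes per character on this tree: I: 1; II: 1; III: 1.
Total = 3.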